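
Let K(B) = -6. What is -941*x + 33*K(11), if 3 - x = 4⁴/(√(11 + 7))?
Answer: -3021 + 120448*√2/3 ≈ 53759.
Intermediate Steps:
x = 3 - 128*√2/3 (x = 3 - 4⁴/(√(11 + 7)) = 3 - 256/(√18) = 3 - 256/(3*√2) = 3 - 256*√2/6 = 3 - 128*√2/3 ≈ -57.340)
-941*x + 33*K(11) = -941*(3 - 128*√2/3) + 33*(-6) = (-2823 + 120448*√2/3) - 198 = -3021 + 120448*√2/3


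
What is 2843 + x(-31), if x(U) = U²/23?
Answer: 66350/23 ≈ 2884.8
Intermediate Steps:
x(U) = U²/23
2843 + x(-31) = 2843 + (1/23)*(-31)² = 2843 + (1/23)*961 = 2843 + 961/23 = 66350/23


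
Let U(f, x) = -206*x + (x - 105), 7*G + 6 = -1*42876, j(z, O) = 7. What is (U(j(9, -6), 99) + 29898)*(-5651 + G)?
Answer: -111857946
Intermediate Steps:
G = -6126 (G = -6/7 + (-1*42876)/7 = -6/7 + (1/7)*(-42876) = -6/7 - 42876/7 = -6126)
U(f, x) = -105 - 205*x (U(f, x) = -206*x + (-105 + x) = -105 - 205*x)
(U(j(9, -6), 99) + 29898)*(-5651 + G) = ((-105 - 205*99) + 29898)*(-5651 - 6126) = ((-105 - 20295) + 29898)*(-11777) = (-20400 + 29898)*(-11777) = 9498*(-11777) = -111857946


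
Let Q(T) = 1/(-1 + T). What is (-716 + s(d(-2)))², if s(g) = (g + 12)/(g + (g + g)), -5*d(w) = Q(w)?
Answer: 3869089/9 ≈ 4.2990e+5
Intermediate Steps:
d(w) = -1/(5*(-1 + w))
s(g) = (12 + g)/(3*g) (s(g) = (12 + g)/(g + 2*g) = (12 + g)/((3*g)) = (12 + g)*(1/(3*g)) = (12 + g)/(3*g))
(-716 + s(d(-2)))² = (-716 + (12 - 1/(-5 + 5*(-2)))/(3*((-1/(-5 + 5*(-2))))))² = (-716 + (12 - 1/(-5 - 10))/(3*((-1/(-5 - 10)))))² = (-716 + (12 - 1/(-15))/(3*((-1/(-15)))))² = (-716 + (12 - 1*(-1/15))/(3*((-1*(-1/15)))))² = (-716 + (12 + 1/15)/(3*(1/15)))² = (-716 + (⅓)*15*(181/15))² = (-716 + 181/3)² = (-1967/3)² = 3869089/9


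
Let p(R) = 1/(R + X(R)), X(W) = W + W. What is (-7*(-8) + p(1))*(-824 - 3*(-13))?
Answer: -132665/3 ≈ -44222.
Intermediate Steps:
X(W) = 2*W
p(R) = 1/(3*R) (p(R) = 1/(R + 2*R) = 1/(3*R))
(-7*(-8) + p(1))*(-824 - 3*(-13)) = (-7*(-8) + (⅓)/1)*(-824 - 3*(-13)) = (56 + (⅓)*1)*(-824 + 39) = (56 + ⅓)*(-785) = (169/3)*(-785) = -132665/3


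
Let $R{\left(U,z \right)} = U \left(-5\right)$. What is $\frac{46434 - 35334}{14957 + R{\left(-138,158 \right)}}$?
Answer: $\frac{11100}{15647} \approx 0.7094$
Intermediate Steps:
$R{\left(U,z \right)} = - 5 U$
$\frac{46434 - 35334}{14957 + R{\left(-138,158 \right)}} = \frac{46434 - 35334}{14957 - -690} = \frac{11100}{14957 + 690} = \frac{11100}{15647}$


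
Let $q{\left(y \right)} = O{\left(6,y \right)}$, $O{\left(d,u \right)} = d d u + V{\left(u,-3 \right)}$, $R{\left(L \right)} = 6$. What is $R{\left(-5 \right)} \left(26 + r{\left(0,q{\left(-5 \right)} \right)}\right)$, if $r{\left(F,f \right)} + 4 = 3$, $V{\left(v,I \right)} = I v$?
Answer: $150$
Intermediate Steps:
$O{\left(d,u \right)} = - 3 u + u d^{2}$ ($O{\left(d,u \right)} = d d u - 3 u = d^{2} u - 3 u = u d^{2} - 3 u = - 3 u + u d^{2}$)
$q{\left(y \right)} = 33 y$ ($q{\left(y \right)} = y \left(-3 + 6^{2}\right) = y \left(-3 + 36\right) = y 33 = 33 y$)
$r{\left(F,f \right)} = -1$ ($r{\left(F,f \right)} = -4 + 3 = -1$)
$R{\left(-5 \right)} \left(26 + r{\left(0,q{\left(-5 \right)} \right)}\right) = 6 \left(26 - 1\right) = 6 \cdot 25 = 150$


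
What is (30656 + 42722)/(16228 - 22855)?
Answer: -73378/6627 ≈ -11.073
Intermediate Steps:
(30656 + 42722)/(16228 - 22855) = 73378/(-6627) = 73378*(-1/6627) = -73378/6627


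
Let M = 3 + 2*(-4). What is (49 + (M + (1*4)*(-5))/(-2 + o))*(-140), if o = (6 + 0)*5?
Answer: -6735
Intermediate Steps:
M = -5 (M = 3 - 8 = -5)
o = 30 (o = 6*5 = 30)
(49 + (M + (1*4)*(-5))/(-2 + o))*(-140) = (49 + (-5 + (1*4)*(-5))/(-2 + 30))*(-140) = (49 + (-5 + 4*(-5))/28)*(-140) = (49 + (-5 - 20)*(1/28))*(-140) = (49 - 25*1/28)*(-140) = (49 - 25/28)*(-140) = (1347/28)*(-140) = -6735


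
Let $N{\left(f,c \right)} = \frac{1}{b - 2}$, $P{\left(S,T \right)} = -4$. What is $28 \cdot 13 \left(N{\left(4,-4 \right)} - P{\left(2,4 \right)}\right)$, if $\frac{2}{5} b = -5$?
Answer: $\frac{41496}{29} \approx 1430.9$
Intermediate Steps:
$b = - \frac{25}{2}$ ($b = \frac{5}{2} \left(-5\right) = - \frac{25}{2} \approx -12.5$)
$N{\left(f,c \right)} = - \frac{2}{29}$ ($N{\left(f,c \right)} = \frac{1}{- \frac{25}{2} - 2} = \frac{1}{- \frac{29}{2}} = - \frac{2}{29}$)
$28 \cdot 13 \left(N{\left(4,-4 \right)} - P{\left(2,4 \right)}\right) = 28 \cdot 13 \left(- \frac{2}{29} - -4\right) = 364 \left(- \frac{2}{29} + 4\right) = 364 \cdot \frac{114}{29} = \frac{41496}{29}$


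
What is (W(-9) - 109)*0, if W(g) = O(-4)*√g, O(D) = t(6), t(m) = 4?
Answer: 0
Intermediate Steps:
O(D) = 4
W(g) = 4*√g
(W(-9) - 109)*0 = (4*√(-9) - 109)*0 = (4*(3*I) - 109)*0 = (12*I - 109)*0 = (-109 + 12*I)*0 = 0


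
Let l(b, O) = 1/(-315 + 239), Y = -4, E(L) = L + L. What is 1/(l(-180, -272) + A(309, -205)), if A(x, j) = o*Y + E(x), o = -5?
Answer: 76/48487 ≈ 0.0015674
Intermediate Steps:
E(L) = 2*L
l(b, O) = -1/76 (l(b, O) = 1/(-76) = -1/76)
A(x, j) = 20 + 2*x (A(x, j) = -5*(-4) + 2*x = 20 + 2*x)
1/(l(-180, -272) + A(309, -205)) = 1/(-1/76 + (20 + 2*309)) = 1/(-1/76 + (20 + 618)) = 1/(-1/76 + 638) = 1/(48487/76) = 76/48487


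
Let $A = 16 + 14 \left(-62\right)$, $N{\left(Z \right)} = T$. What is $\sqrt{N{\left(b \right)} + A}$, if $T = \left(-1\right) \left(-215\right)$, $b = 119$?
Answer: $7 i \sqrt{13} \approx 25.239 i$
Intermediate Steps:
$T = 215$
$N{\left(Z \right)} = 215$
$A = -852$ ($A = 16 - 868 = -852$)
$\sqrt{N{\left(b \right)} + A} = \sqrt{215 - 852} = \sqrt{-637} = 7 i \sqrt{13}$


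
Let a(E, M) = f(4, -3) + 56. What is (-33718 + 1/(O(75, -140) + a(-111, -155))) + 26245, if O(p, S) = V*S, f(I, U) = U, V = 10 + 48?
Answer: -60284692/8067 ≈ -7473.0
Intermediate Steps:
V = 58
O(p, S) = 58*S
a(E, M) = 53 (a(E, M) = -3 + 56 = 53)
(-33718 + 1/(O(75, -140) + a(-111, -155))) + 26245 = (-33718 + 1/(58*(-140) + 53)) + 26245 = (-33718 + 1/(-8120 + 53)) + 26245 = (-33718 + 1/(-8067)) + 26245 = (-33718 - 1/8067) + 26245 = -272003107/8067 + 26245 = -60284692/8067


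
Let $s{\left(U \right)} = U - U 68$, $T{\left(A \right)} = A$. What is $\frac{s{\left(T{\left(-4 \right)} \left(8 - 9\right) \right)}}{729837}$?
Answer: $- \frac{268}{729837} \approx -0.00036721$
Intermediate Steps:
$s{\left(U \right)} = - 67 U$ ($s{\left(U \right)} = U - 68 U = - 67 U$)
$\frac{s{\left(T{\left(-4 \right)} \left(8 - 9\right) \right)}}{729837} = \frac{\left(-67\right) \left(- 4 \left(8 - 9\right)\right)}{729837} = - 67 \left(\left(-4\right) \left(-1\right)\right) \frac{1}{729837} = \left(-67\right) 4 \cdot \frac{1}{729837} = \left(-268\right) \frac{1}{729837} = - \frac{268}{729837}$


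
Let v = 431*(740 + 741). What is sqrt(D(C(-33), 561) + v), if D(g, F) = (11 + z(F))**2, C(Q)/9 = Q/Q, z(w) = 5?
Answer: sqrt(638567) ≈ 799.10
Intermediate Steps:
C(Q) = 9 (C(Q) = 9*(Q/Q) = 9*1 = 9)
D(g, F) = 256 (D(g, F) = (11 + 5)**2 = 16**2 = 256)
v = 638311 (v = 431*1481 = 638311)
sqrt(D(C(-33), 561) + v) = sqrt(256 + 638311) = sqrt(638567)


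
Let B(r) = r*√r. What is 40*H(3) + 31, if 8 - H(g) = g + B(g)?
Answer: 231 - 120*√3 ≈ 23.154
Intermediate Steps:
B(r) = r^(3/2)
H(g) = 8 - g - g^(3/2) (H(g) = 8 - (g + g^(3/2)) = 8 + (-g - g^(3/2)) = 8 - g - g^(3/2))
40*H(3) + 31 = 40*(8 - 1*3 - 3^(3/2)) + 31 = 40*(8 - 3 - 3*√3) + 31 = 40*(5 - 3*√3) + 31 = (200 - 120*√3) + 31 = 231 - 120*√3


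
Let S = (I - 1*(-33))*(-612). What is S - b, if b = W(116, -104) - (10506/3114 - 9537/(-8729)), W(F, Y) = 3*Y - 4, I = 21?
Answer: -148267214750/4530351 ≈ -32728.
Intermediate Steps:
W(F, Y) = -4 + 3*Y
S = -33048 (S = (21 - 1*(-33))*(-612) = (21 + 33)*(-612) = 54*(-612) = -33048)
b = -1451825098/4530351 (b = (-4 + 3*(-104)) - (10506/3114 - 9537/(-8729)) = (-4 - 312) - (10506*(1/3114) - 9537*(-1/8729)) = -316 - (1751/519 + 9537/8729) = -316 - 1*20234182/4530351 = -316 - 20234182/4530351 = -1451825098/4530351 ≈ -320.47)
S - b = -33048 - 1*(-1451825098/4530351) = -33048 + 1451825098/4530351 = -148267214750/4530351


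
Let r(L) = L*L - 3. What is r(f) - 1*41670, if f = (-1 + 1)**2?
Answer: -41673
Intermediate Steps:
f = 0 (f = 0**2 = 0)
r(L) = -3 + L**2 (r(L) = L**2 - 3 = -3 + L**2)
r(f) - 1*41670 = (-3 + 0**2) - 1*41670 = (-3 + 0) - 41670 = -3 - 41670 = -41673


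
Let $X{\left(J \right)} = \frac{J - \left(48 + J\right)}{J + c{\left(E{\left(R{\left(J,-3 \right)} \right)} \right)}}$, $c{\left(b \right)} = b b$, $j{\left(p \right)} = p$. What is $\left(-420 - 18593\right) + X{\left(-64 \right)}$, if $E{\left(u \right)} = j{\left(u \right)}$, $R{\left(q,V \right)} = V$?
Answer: $- \frac{1045667}{55} \approx -19012.0$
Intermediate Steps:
$E{\left(u \right)} = u$
$c{\left(b \right)} = b^{2}$
$X{\left(J \right)} = - \frac{48}{9 + J}$ ($X{\left(J \right)} = \frac{J - \left(48 + J\right)}{J + \left(-3\right)^{2}} = - \frac{48}{J + 9} = - \frac{48}{9 + J}$)
$\left(-420 - 18593\right) + X{\left(-64 \right)} = \left(-420 - 18593\right) - \frac{48}{9 - 64} = -19013 - \frac{48}{-55} = -19013 - - \frac{48}{55} = -19013 + \frac{48}{55} = - \frac{1045667}{55}$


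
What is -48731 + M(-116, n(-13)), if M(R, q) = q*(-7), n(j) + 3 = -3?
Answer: -48689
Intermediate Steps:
n(j) = -6 (n(j) = -3 - 3 = -6)
M(R, q) = -7*q
-48731 + M(-116, n(-13)) = -48731 - 7*(-6) = -48731 + 42 = -48689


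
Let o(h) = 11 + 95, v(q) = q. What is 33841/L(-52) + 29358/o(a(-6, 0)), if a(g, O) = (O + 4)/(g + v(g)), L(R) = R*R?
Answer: 41485589/143312 ≈ 289.48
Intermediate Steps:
L(R) = R**2
a(g, O) = (4 + O)/(2*g) (a(g, O) = (O + 4)/(g + g) = (4 + O)/((2*g)) = (4 + O)*(1/(2*g)) = (4 + O)/(2*g))
o(h) = 106
33841/L(-52) + 29358/o(a(-6, 0)) = 33841/((-52)**2) + 29358/106 = 33841/2704 + 29358*(1/106) = 33841*(1/2704) + 14679/53 = 33841/2704 + 14679/53 = 41485589/143312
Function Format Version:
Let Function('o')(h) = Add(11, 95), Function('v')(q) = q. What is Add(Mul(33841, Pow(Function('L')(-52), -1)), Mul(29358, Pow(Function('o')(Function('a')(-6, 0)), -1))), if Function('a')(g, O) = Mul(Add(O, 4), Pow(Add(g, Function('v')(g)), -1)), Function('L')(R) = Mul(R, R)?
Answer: Rational(41485589, 143312) ≈ 289.48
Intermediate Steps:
Function('L')(R) = Pow(R, 2)
Function('a')(g, O) = Mul(Rational(1, 2), Pow(g, -1), Add(4, O)) (Function('a')(g, O) = Mul(Add(O, 4), Pow(Add(g, g), -1)) = Mul(Add(4, O), Pow(Mul(2, g), -1)) = Mul(Add(4, O), Mul(Rational(1, 2), Pow(g, -1))) = Mul(Rational(1, 2), Pow(g, -1), Add(4, O)))
Function('o')(h) = 106
Add(Mul(33841, Pow(Function('L')(-52), -1)), Mul(29358, Pow(Function('o')(Function('a')(-6, 0)), -1))) = Add(Mul(33841, Pow(Pow(-52, 2), -1)), Mul(29358, Pow(106, -1))) = Add(Mul(33841, Pow(2704, -1)), Mul(29358, Rational(1, 106))) = Add(Mul(33841, Rational(1, 2704)), Rational(14679, 53)) = Add(Rational(33841, 2704), Rational(14679, 53)) = Rational(41485589, 143312)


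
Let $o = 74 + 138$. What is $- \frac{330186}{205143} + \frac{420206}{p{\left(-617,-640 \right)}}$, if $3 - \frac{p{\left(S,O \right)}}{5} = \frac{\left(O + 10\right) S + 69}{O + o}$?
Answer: $\frac{12083542006478}{133364490015} \approx 90.605$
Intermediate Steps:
$o = 212$
$p{\left(S,O \right)} = 15 - \frac{5 \left(69 + S \left(10 + O\right)\right)}{212 + O}$ ($p{\left(S,O \right)} = 15 - 5 \frac{\left(O + 10\right) S + 69}{O + 212} = 15 - 5 \frac{\left(10 + O\right) S + 69}{212 + O} = 15 - 5 \frac{S \left(10 + O\right) + 69}{212 + O} = 15 - 5 \frac{69 + S \left(10 + O\right)}{212 + O} = 15 - \frac{5 \left(69 + S \left(10 + O\right)\right)}{212 + O}$)
$- \frac{330186}{205143} + \frac{420206}{p{\left(-617,-640 \right)}} = - \frac{330186}{205143} + \frac{420206}{5 \frac{1}{212 - 640} \left(567 - -6170 + 3 \left(-640\right) - \left(-640\right) \left(-617\right)\right)} = \left(-330186\right) \frac{1}{205143} + \frac{420206}{5 \frac{1}{-428} \left(567 + 6170 - 1920 - 394880\right)} = - \frac{110062}{68381} + \frac{420206}{5 \left(- \frac{1}{428}\right) \left(-390063\right)} = - \frac{110062}{68381} + \frac{420206}{\frac{1950315}{428}} = - \frac{110062}{68381} + 420206 \cdot \frac{428}{1950315} = - \frac{110062}{68381} + \frac{179848168}{1950315} = \frac{12083542006478}{133364490015}$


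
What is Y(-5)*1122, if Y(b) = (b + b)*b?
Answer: 56100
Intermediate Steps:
Y(b) = 2*b² (Y(b) = (2*b)*b = 2*b²)
Y(-5)*1122 = (2*(-5)²)*1122 = (2*25)*1122 = 50*1122 = 56100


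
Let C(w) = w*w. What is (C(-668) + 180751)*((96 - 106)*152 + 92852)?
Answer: 57262880700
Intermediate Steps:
C(w) = w²
(C(-668) + 180751)*((96 - 106)*152 + 92852) = ((-668)² + 180751)*((96 - 106)*152 + 92852) = (446224 + 180751)*(-10*152 + 92852) = 626975*(-1520 + 92852) = 626975*91332 = 57262880700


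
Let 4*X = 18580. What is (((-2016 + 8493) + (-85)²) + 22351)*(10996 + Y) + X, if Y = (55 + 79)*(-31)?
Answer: 246679271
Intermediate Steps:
X = 4645 (X = (¼)*18580 = 4645)
Y = -4154 (Y = 134*(-31) = -4154)
(((-2016 + 8493) + (-85)²) + 22351)*(10996 + Y) + X = (((-2016 + 8493) + (-85)²) + 22351)*(10996 - 4154) + 4645 = ((6477 + 7225) + 22351)*6842 + 4645 = (13702 + 22351)*6842 + 4645 = 36053*6842 + 4645 = 246674626 + 4645 = 246679271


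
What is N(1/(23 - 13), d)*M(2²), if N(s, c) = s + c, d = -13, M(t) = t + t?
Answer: -516/5 ≈ -103.20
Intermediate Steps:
M(t) = 2*t
N(s, c) = c + s
N(1/(23 - 13), d)*M(2²) = (-13 + 1/(23 - 13))*(2*2²) = (-13 + 1/10)*(2*4) = (-13 + ⅒)*8 = -129/10*8 = -516/5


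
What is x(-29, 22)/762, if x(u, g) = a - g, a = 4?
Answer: -3/127 ≈ -0.023622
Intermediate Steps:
x(u, g) = 4 - g
x(-29, 22)/762 = (4 - 1*22)/762 = (4 - 22)*(1/762) = -18*1/762 = -3/127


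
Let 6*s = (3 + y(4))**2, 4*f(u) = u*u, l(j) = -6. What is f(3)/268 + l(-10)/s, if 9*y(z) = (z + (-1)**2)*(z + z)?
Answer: -46053/71824 ≈ -0.64119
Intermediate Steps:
y(z) = 2*z*(1 + z)/9 (y(z) = ((z + (-1)**2)*(z + z))/9 = ((z + 1)*(2*z))/9 = ((1 + z)*(2*z))/9 = (2*z*(1 + z))/9 = 2*z*(1 + z)/9)
f(u) = u**2/4 (f(u) = (u*u)/4 = u**2/4)
s = 4489/486 (s = (3 + (2/9)*4*(1 + 4))**2/6 = (3 + (2/9)*4*5)**2/6 = (3 + 40/9)**2/6 = (67/9)**2/6 = (1/6)*(4489/81) = 4489/486 ≈ 9.2366)
f(3)/268 + l(-10)/s = ((1/4)*3**2)/268 - 6/4489/486 = ((1/4)*9)*(1/268) - 6*486/4489 = (9/4)*(1/268) - 2916/4489 = 9/1072 - 2916/4489 = -46053/71824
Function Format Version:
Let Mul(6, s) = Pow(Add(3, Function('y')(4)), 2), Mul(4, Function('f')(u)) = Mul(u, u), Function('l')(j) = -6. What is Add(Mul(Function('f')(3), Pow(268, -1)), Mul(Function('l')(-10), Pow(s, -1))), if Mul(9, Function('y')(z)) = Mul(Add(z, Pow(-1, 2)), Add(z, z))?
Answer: Rational(-46053, 71824) ≈ -0.64119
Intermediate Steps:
Function('y')(z) = Mul(Rational(2, 9), z, Add(1, z)) (Function('y')(z) = Mul(Rational(1, 9), Mul(Add(z, Pow(-1, 2)), Add(z, z))) = Mul(Rational(1, 9), Mul(Add(z, 1), Mul(2, z))) = Mul(Rational(1, 9), Mul(Add(1, z), Mul(2, z))) = Mul(Rational(1, 9), Mul(2, z, Add(1, z))) = Mul(Rational(2, 9), z, Add(1, z)))
Function('f')(u) = Mul(Rational(1, 4), Pow(u, 2)) (Function('f')(u) = Mul(Rational(1, 4), Mul(u, u)) = Mul(Rational(1, 4), Pow(u, 2)))
s = Rational(4489, 486) (s = Mul(Rational(1, 6), Pow(Add(3, Mul(Rational(2, 9), 4, Add(1, 4))), 2)) = Mul(Rational(1, 6), Pow(Add(3, Mul(Rational(2, 9), 4, 5)), 2)) = Mul(Rational(1, 6), Pow(Add(3, Rational(40, 9)), 2)) = Mul(Rational(1, 6), Pow(Rational(67, 9), 2)) = Mul(Rational(1, 6), Rational(4489, 81)) = Rational(4489, 486) ≈ 9.2366)
Add(Mul(Function('f')(3), Pow(268, -1)), Mul(Function('l')(-10), Pow(s, -1))) = Add(Mul(Mul(Rational(1, 4), Pow(3, 2)), Pow(268, -1)), Mul(-6, Pow(Rational(4489, 486), -1))) = Add(Mul(Mul(Rational(1, 4), 9), Rational(1, 268)), Mul(-6, Rational(486, 4489))) = Add(Mul(Rational(9, 4), Rational(1, 268)), Rational(-2916, 4489)) = Add(Rational(9, 1072), Rational(-2916, 4489)) = Rational(-46053, 71824)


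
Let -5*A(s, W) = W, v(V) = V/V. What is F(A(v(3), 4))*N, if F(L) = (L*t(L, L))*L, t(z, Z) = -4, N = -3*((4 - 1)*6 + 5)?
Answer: 4416/25 ≈ 176.64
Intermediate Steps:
v(V) = 1
A(s, W) = -W/5
N = -69 (N = -3*(3*6 + 5) = -3*(18 + 5) = -3*23 = -69)
F(L) = -4*L² (F(L) = (L*(-4))*L = (-4*L)*L = -4*L²)
F(A(v(3), 4))*N = -4*(-⅕*4)²*(-69) = -4*(-⅘)²*(-69) = -4*16/25*(-69) = -64/25*(-69) = 4416/25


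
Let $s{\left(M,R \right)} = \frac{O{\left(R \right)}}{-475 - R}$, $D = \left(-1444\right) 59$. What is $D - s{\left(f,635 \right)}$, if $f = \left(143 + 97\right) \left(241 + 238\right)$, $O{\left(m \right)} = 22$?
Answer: $- \frac{47283769}{555} \approx -85196.0$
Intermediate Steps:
$D = -85196$
$f = 114960$ ($f = 240 \cdot 479 = 114960$)
$s{\left(M,R \right)} = \frac{22}{-475 - R}$
$D - s{\left(f,635 \right)} = -85196 - - \frac{22}{475 + 635} = -85196 - - \frac{22}{1110} = -85196 - \left(-22\right) \frac{1}{1110} = -85196 - - \frac{11}{555} = -85196 + \frac{11}{555} = - \frac{47283769}{555}$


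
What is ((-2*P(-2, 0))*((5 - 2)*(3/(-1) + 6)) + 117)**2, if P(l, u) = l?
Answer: 23409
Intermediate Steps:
((-2*P(-2, 0))*((5 - 2)*(3/(-1) + 6)) + 117)**2 = ((-2*(-2))*((5 - 2)*(3/(-1) + 6)) + 117)**2 = (4*(3*(3*(-1) + 6)) + 117)**2 = (4*(3*(-3 + 6)) + 117)**2 = (4*(3*3) + 117)**2 = (4*9 + 117)**2 = (36 + 117)**2 = 153**2 = 23409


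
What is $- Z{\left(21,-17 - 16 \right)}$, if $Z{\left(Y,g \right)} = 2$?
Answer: $-2$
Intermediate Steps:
$- Z{\left(21,-17 - 16 \right)} = \left(-1\right) 2 = -2$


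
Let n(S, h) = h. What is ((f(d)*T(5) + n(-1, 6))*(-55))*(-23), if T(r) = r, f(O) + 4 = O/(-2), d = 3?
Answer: -54395/2 ≈ -27198.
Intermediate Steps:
f(O) = -4 - O/2 (f(O) = -4 + O/(-2) = -4 + O*(-½) = -4 - O/2)
((f(d)*T(5) + n(-1, 6))*(-55))*(-23) = (((-4 - ½*3)*5 + 6)*(-55))*(-23) = (((-4 - 3/2)*5 + 6)*(-55))*(-23) = ((-11/2*5 + 6)*(-55))*(-23) = ((-55/2 + 6)*(-55))*(-23) = -43/2*(-55)*(-23) = (2365/2)*(-23) = -54395/2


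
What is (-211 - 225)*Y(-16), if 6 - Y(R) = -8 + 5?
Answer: -3924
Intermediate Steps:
Y(R) = 9 (Y(R) = 6 - (-8 + 5) = 6 - 1*(-3) = 6 + 3 = 9)
(-211 - 225)*Y(-16) = (-211 - 225)*9 = -436*9 = -3924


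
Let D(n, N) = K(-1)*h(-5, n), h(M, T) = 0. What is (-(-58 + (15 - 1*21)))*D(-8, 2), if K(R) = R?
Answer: 0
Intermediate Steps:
D(n, N) = 0 (D(n, N) = -1*0 = 0)
(-(-58 + (15 - 1*21)))*D(-8, 2) = -(-58 + (15 - 1*21))*0 = -(-58 + (15 - 21))*0 = -(-58 - 6)*0 = -1*(-64)*0 = 64*0 = 0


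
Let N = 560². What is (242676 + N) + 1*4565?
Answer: 560841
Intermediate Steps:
N = 313600
(242676 + N) + 1*4565 = (242676 + 313600) + 1*4565 = 556276 + 4565 = 560841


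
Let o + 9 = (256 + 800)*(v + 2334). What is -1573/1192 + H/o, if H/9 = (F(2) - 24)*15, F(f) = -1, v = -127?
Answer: -1223343353/926018312 ≈ -1.3211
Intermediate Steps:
H = -3375 (H = 9*((-1 - 24)*15) = 9*(-25*15) = 9*(-375) = -3375)
o = 2330583 (o = -9 + (256 + 800)*(-127 + 2334) = -9 + 1056*2207 = -9 + 2330592 = 2330583)
-1573/1192 + H/o = -1573/1192 - 3375/2330583 = -1573*1/1192 - 3375*1/2330583 = -1573/1192 - 1125/776861 = -1223343353/926018312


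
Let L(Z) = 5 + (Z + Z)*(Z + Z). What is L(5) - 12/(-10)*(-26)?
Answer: 369/5 ≈ 73.800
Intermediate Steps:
L(Z) = 5 + 4*Z**2 (L(Z) = 5 + (2*Z)*(2*Z) = 5 + 4*Z**2)
L(5) - 12/(-10)*(-26) = (5 + 4*5**2) - 12/(-10)*(-26) = (5 + 4*25) - 12*(-1/10)*(-26) = (5 + 100) + (6/5)*(-26) = 105 - 156/5 = 369/5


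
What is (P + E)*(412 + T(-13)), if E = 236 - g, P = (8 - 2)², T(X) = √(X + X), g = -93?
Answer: 150380 + 365*I*√26 ≈ 1.5038e+5 + 1861.1*I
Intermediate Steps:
T(X) = √2*√X (T(X) = √(2*X) = √2*√X)
P = 36 (P = 6² = 36)
E = 329 (E = 236 - 1*(-93) = 236 + 93 = 329)
(P + E)*(412 + T(-13)) = (36 + 329)*(412 + √2*√(-13)) = 365*(412 + √2*(I*√13)) = 365*(412 + I*√26) = 150380 + 365*I*√26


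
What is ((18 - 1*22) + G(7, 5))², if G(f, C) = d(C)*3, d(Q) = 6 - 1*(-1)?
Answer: 289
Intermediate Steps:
d(Q) = 7 (d(Q) = 6 + 1 = 7)
G(f, C) = 21 (G(f, C) = 7*3 = 21)
((18 - 1*22) + G(7, 5))² = ((18 - 1*22) + 21)² = ((18 - 22) + 21)² = (-4 + 21)² = 17² = 289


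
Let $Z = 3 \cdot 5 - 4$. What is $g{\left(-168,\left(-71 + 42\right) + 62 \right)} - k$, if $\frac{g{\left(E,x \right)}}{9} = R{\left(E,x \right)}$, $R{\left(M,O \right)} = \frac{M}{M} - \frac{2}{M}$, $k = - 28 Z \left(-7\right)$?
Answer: $- \frac{60113}{28} \approx -2146.9$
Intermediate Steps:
$Z = 11$ ($Z = 15 - 4 = 11$)
$k = 2156$ ($k = \left(-28\right) 11 \left(-7\right) = \left(-308\right) \left(-7\right) = 2156$)
$R{\left(M,O \right)} = 1 - \frac{2}{M}$
$g{\left(E,x \right)} = \frac{9 \left(-2 + E\right)}{E}$ ($g{\left(E,x \right)} = 9 \frac{-2 + E}{E} = \frac{9 \left(-2 + E\right)}{E}$)
$g{\left(-168,\left(-71 + 42\right) + 62 \right)} - k = \left(9 - \frac{18}{-168}\right) - 2156 = \left(9 - - \frac{3}{28}\right) - 2156 = \left(9 + \frac{3}{28}\right) - 2156 = \frac{255}{28} - 2156 = - \frac{60113}{28}$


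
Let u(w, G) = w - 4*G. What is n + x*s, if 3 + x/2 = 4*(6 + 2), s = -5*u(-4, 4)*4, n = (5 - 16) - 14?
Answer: 23175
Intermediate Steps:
n = -25 (n = -11 - 14 = -25)
s = 400 (s = -5*(-4 - 4*4)*4 = -5*(-4 - 16)*4 = -5*(-20)*4 = 100*4 = 400)
x = 58 (x = -6 + 2*(4*(6 + 2)) = -6 + 2*(4*8) = -6 + 2*32 = -6 + 64 = 58)
n + x*s = -25 + 58*400 = -25 + 23200 = 23175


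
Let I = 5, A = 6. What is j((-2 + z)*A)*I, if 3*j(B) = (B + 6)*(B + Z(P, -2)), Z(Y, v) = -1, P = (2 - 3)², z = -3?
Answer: 1240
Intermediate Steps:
P = 1 (P = (-1)² = 1)
j(B) = (-1 + B)*(6 + B)/3 (j(B) = ((B + 6)*(B - 1))/3 = ((6 + B)*(-1 + B))/3 = ((-1 + B)*(6 + B))/3 = (-1 + B)*(6 + B)/3)
j((-2 + z)*A)*I = (-2 + ((-2 - 3)*6)²/3 + 5*((-2 - 3)*6)/3)*5 = (-2 + (-5*6)²/3 + 5*(-5*6)/3)*5 = (-2 + (⅓)*(-30)² + (5/3)*(-30))*5 = (-2 + (⅓)*900 - 50)*5 = (-2 + 300 - 50)*5 = 248*5 = 1240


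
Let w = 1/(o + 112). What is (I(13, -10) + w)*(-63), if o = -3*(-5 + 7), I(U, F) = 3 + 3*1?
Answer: -40131/106 ≈ -378.59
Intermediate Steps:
I(U, F) = 6 (I(U, F) = 3 + 3 = 6)
o = -6 (o = -3*2 = -6)
w = 1/106 (w = 1/(-6 + 112) = 1/106 ≈ 0.0094340)
(I(13, -10) + w)*(-63) = (6 + 1/106)*(-63) = (637/106)*(-63) = -40131/106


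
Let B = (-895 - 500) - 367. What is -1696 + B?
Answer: -3458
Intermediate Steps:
B = -1762 (B = -1395 - 367 = -1762)
-1696 + B = -1696 - 1762 = -3458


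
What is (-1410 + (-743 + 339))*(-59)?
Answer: 107026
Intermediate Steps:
(-1410 + (-743 + 339))*(-59) = (-1410 - 404)*(-59) = -1814*(-59) = 107026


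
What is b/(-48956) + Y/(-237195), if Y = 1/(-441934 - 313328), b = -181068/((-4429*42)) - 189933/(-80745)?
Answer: -202913652755848849/2987040496093486176204 ≈ -6.7931e-5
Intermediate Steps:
b = 396438829/119206535 (b = -181068/(-186018) - 189933*(-1/80745) = -181068*(-1/186018) + 63311/26915 = 30178/31003 + 63311/26915 = 396438829/119206535 ≈ 3.3256)
Y = -1/755262 (Y = 1/(-755262) = -1/755262 ≈ -1.3240e-6)
b/(-48956) + Y/(-237195) = (396438829/119206535)/(-48956) - 1/755262/(-237195) = (396438829/119206535)*(-1/48956) - 1/755262*(-1/237195) = -396438829/5835875127460 + 1/179144370090 = -202913652755848849/2987040496093486176204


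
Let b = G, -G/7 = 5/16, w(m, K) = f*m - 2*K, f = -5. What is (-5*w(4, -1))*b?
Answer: -1575/8 ≈ -196.88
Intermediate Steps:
w(m, K) = -5*m - 2*K
G = -35/16 ≈ -2.1875
b = -35/16 ≈ -2.1875
(-5*w(4, -1))*b = -5*(-5*4 - 2*(-1))*(-35/16) = -5*(-20 + 2)*(-35/16) = -5*(-18)*(-35/16) = 90*(-35/16) = -1575/8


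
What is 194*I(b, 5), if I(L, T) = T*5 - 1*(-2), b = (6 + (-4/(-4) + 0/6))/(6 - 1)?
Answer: 5238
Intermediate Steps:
b = 7/5 (b = (6 + (-4*(-¼) + 0*(⅙)))/5 = (6 + (1 + 0))*(⅕) = (6 + 1)*(⅕) = 7*(⅕) = 7/5 ≈ 1.4000)
I(L, T) = 2 + 5*T (I(L, T) = 5*T + 2 = 2 + 5*T)
194*I(b, 5) = 194*(2 + 5*5) = 194*(2 + 25) = 194*27 = 5238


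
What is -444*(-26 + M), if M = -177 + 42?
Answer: 71484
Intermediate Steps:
M = -135
-444*(-26 + M) = -444*(-26 - 135) = -444*(-161) = 71484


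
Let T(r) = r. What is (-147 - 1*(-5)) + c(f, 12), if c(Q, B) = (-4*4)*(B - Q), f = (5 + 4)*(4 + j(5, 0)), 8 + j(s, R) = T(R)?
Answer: -910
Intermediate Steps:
j(s, R) = -8 + R
f = -36 (f = (5 + 4)*(4 + (-8 + 0)) = 9*(4 - 8) = 9*(-4) = -36)
c(Q, B) = -16*B + 16*Q (c(Q, B) = -16*(B - Q) = -16*B + 16*Q)
(-147 - 1*(-5)) + c(f, 12) = (-147 - 1*(-5)) + (-16*12 + 16*(-36)) = (-147 + 5) + (-192 - 576) = -142 - 768 = -910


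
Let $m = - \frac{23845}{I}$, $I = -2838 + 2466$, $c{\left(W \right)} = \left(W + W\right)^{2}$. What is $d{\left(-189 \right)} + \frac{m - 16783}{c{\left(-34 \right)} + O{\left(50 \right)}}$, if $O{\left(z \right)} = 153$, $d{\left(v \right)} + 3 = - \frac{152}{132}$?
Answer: $- \frac{49855139}{6515828} \approx -7.6514$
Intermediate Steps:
$c{\left(W \right)} = 4 W^{2}$ ($c{\left(W \right)} = \left(2 W\right)^{2} = 4 W^{2}$)
$I = -372$
$d{\left(v \right)} = - \frac{137}{33}$ ($d{\left(v \right)} = -3 - \frac{152}{132} = -3 - \frac{38}{33} = - \frac{137}{33}$)
$m = \frac{23845}{372}$ ($m = - \frac{23845}{-372} = \left(-23845\right) \left(- \frac{1}{372}\right) = \frac{23845}{372} \approx 64.099$)
$d{\left(-189 \right)} + \frac{m - 16783}{c{\left(-34 \right)} + O{\left(50 \right)}} = - \frac{137}{33} + \frac{\frac{23845}{372} - 16783}{4 \left(-34\right)^{2} + 153} = - \frac{137}{33} - \frac{6219431}{372 \left(4 \cdot 1156 + 153\right)} = - \frac{137}{33} - \frac{6219431}{372 \left(4624 + 153\right)} = - \frac{137}{33} - \frac{6219431}{372 \cdot 4777} = - \frac{137}{33} - \frac{6219431}{1777044} = - \frac{49855139}{6515828}$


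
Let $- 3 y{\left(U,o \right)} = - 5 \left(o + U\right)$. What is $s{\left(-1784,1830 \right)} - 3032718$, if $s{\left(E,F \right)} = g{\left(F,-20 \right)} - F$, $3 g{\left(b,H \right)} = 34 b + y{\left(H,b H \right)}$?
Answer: $- \frac{27307372}{9} \approx -3.0342 \cdot 10^{6}$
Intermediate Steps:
$y{\left(U,o \right)} = \frac{5 U}{3} + \frac{5 o}{3}$ ($y{\left(U,o \right)} = - \frac{\left(-5\right) \left(o + U\right)}{3} = - \frac{\left(-5\right) \left(U + o\right)}{3} = - \frac{- 5 U - 5 o}{3} = \frac{5 U}{3} + \frac{5 o}{3}$)
$g{\left(b,H \right)} = \frac{5 H}{9} + \frac{34 b}{3} + \frac{5 H b}{9}$ ($g{\left(b,H \right)} = \frac{34 b + \left(\frac{5 H}{3} + \frac{5 b H}{3}\right)}{3} = \frac{34 b + \left(\frac{5 H}{3} + \frac{5 H b}{3}\right)}{3} = \frac{34 b + \frac{5 H}{3} + \frac{5 H b}{3}}{3} = \frac{5 H}{9} + \frac{34 b}{3} + \frac{5 H b}{9}$)
$s{\left(E,F \right)} = - \frac{100}{9} - \frac{7 F}{9}$ ($s{\left(E,F \right)} = \left(\frac{5}{9} \left(-20\right) + \frac{34 F}{3} + \frac{5}{9} \left(-20\right) F\right) - F = \left(- \frac{100}{9} + \frac{34 F}{3} - \frac{100 F}{9}\right) - F = \left(- \frac{100}{9} + \frac{2 F}{9}\right) - F = - \frac{100}{9} - \frac{7 F}{9}$)
$s{\left(-1784,1830 \right)} - 3032718 = \left(- \frac{100}{9} - \frac{4270}{3}\right) - 3032718 = - \frac{12910}{9} - 3032718 = - \frac{27307372}{9}$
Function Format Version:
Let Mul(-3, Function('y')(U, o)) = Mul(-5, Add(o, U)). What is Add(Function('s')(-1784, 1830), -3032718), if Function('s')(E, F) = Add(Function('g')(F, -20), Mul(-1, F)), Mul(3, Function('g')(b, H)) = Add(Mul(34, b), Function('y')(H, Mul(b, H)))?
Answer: Rational(-27307372, 9) ≈ -3.0342e+6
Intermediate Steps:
Function('y')(U, o) = Add(Mul(Rational(5, 3), U), Mul(Rational(5, 3), o)) (Function('y')(U, o) = Mul(Rational(-1, 3), Mul(-5, Add(o, U))) = Mul(Rational(-1, 3), Mul(-5, Add(U, o))) = Mul(Rational(-1, 3), Add(Mul(-5, U), Mul(-5, o))) = Add(Mul(Rational(5, 3), U), Mul(Rational(5, 3), o)))
Function('g')(b, H) = Add(Mul(Rational(5, 9), H), Mul(Rational(34, 3), b), Mul(Rational(5, 9), H, b)) (Function('g')(b, H) = Mul(Rational(1, 3), Add(Mul(34, b), Add(Mul(Rational(5, 3), H), Mul(Rational(5, 3), Mul(b, H))))) = Mul(Rational(1, 3), Add(Mul(34, b), Add(Mul(Rational(5, 3), H), Mul(Rational(5, 3), Mul(H, b))))) = Mul(Rational(1, 3), Add(Mul(34, b), Add(Mul(Rational(5, 3), H), Mul(Rational(5, 3), H, b)))) = Mul(Rational(1, 3), Add(Mul(34, b), Mul(Rational(5, 3), H), Mul(Rational(5, 3), H, b))) = Add(Mul(Rational(5, 9), H), Mul(Rational(34, 3), b), Mul(Rational(5, 9), H, b)))
Function('s')(E, F) = Add(Rational(-100, 9), Mul(Rational(-7, 9), F)) (Function('s')(E, F) = Add(Add(Mul(Rational(5, 9), -20), Mul(Rational(34, 3), F), Mul(Rational(5, 9), -20, F)), Mul(-1, F)) = Add(Add(Rational(-100, 9), Mul(Rational(34, 3), F), Mul(Rational(-100, 9), F)), Mul(-1, F)) = Add(Add(Rational(-100, 9), Mul(Rational(2, 9), F)), Mul(-1, F)) = Add(Rational(-100, 9), Mul(Rational(-7, 9), F)))
Add(Function('s')(-1784, 1830), -3032718) = Add(Add(Rational(-100, 9), Mul(Rational(-7, 9), 1830)), -3032718) = Add(Add(Rational(-100, 9), Rational(-4270, 3)), -3032718) = Add(Rational(-12910, 9), -3032718) = Rational(-27307372, 9)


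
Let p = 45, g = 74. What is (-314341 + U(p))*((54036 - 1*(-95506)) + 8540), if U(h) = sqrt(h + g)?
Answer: -49691653962 + 158082*sqrt(119) ≈ -4.9690e+10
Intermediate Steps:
U(h) = sqrt(74 + h) (U(h) = sqrt(h + 74) = sqrt(74 + h))
(-314341 + U(p))*((54036 - 1*(-95506)) + 8540) = (-314341 + sqrt(74 + 45))*((54036 - 1*(-95506)) + 8540) = (-314341 + sqrt(119))*((54036 + 95506) + 8540) = (-314341 + sqrt(119))*(149542 + 8540) = (-314341 + sqrt(119))*158082 = -49691653962 + 158082*sqrt(119)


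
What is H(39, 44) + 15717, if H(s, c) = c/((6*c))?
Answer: 94303/6 ≈ 15717.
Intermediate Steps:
H(s, c) = ⅙ (H(s, c) = c*(1/(6*c)) = ⅙)
H(39, 44) + 15717 = ⅙ + 15717 = 94303/6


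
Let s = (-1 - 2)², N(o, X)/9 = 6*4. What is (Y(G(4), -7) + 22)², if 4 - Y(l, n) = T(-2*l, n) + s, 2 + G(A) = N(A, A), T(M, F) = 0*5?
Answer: 289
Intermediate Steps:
N(o, X) = 216 (N(o, X) = 9*(6*4) = 9*24 = 216)
T(M, F) = 0
s = 9 (s = (-3)² = 9)
G(A) = 214 (G(A) = -2 + 216 = 214)
Y(l, n) = -5 (Y(l, n) = 4 - (0 + 9) = 4 - 1*9 = 4 - 9 = -5)
(Y(G(4), -7) + 22)² = (-5 + 22)² = 17² = 289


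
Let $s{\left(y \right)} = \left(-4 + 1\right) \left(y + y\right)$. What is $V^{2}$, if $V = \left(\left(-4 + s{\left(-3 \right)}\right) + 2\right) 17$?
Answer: $73984$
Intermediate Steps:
$s{\left(y \right)} = - 6 y$ ($s{\left(y \right)} = - 3 \cdot 2 y = - 6 y$)
$V = 272$ ($V = \left(\left(-4 - -18\right) + 2\right) 17 = \left(\left(-4 + 18\right) + 2\right) 17 = \left(14 + 2\right) 17 = 16 \cdot 17 = 272$)
$V^{2} = 272^{2} = 73984$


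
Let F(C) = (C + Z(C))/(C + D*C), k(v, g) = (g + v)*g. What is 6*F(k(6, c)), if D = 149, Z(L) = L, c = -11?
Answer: 2/25 ≈ 0.080000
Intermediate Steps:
k(v, g) = g*(g + v)
F(C) = 1/75 (F(C) = (C + C)/(C + 149*C) = (2*C)/((150*C)) = (2*C)*(1/(150*C)) = 1/75)
6*F(k(6, c)) = 6*(1/75) = 2/25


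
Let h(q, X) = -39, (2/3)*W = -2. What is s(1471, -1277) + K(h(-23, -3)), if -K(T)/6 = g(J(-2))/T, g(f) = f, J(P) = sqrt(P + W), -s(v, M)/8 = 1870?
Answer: -14960 + 2*I*sqrt(5)/13 ≈ -14960.0 + 0.34401*I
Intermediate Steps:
W = -3 (W = (3/2)*(-2) = -3)
s(v, M) = -14960 (s(v, M) = -8*1870 = -14960)
J(P) = sqrt(-3 + P) (J(P) = sqrt(P - 3) = sqrt(-3 + P))
K(T) = -6*I*sqrt(5)/T (K(T) = -6*sqrt(-3 - 2)/T = -6*sqrt(-5)/T = -6*I*sqrt(5)/T)
s(1471, -1277) + K(h(-23, -3)) = -14960 - 6*I*sqrt(5)/(-39) = -14960 - 6*I*sqrt(5)*(-1/39) = -14960 + 2*I*sqrt(5)/13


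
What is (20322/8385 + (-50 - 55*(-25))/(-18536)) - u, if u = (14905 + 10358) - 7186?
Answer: -936413525751/51808120 ≈ -18075.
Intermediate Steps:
u = 18077 (u = 25263 - 7186 = 18077)
(20322/8385 + (-50 - 55*(-25))/(-18536)) - u = (20322/8385 + (-50 - 55*(-25))/(-18536)) - 1*18077 = (20322*(1/8385) + (-50 + 1375)*(-1/18536)) - 18077 = (6774/2795 + 1325*(-1/18536)) - 18077 = (6774/2795 - 1325/18536) - 18077 = 121859489/51808120 - 18077 = -936413525751/51808120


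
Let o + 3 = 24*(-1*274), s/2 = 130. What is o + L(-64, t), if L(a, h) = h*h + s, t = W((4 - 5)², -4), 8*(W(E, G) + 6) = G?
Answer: -25107/4 ≈ -6276.8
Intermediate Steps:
s = 260 (s = 2*130 = 260)
W(E, G) = -6 + G/8
t = -13/2 (t = -6 + (⅛)*(-4) = -6 - ½ = -13/2 ≈ -6.5000)
L(a, h) = 260 + h² (L(a, h) = h*h + 260 = h² + 260 = 260 + h²)
o = -6579 (o = -3 + 24*(-1*274) = -3 + 24*(-274) = -3 - 6576 = -6579)
o + L(-64, t) = -6579 + (260 + (-13/2)²) = -6579 + (260 + 169/4) = -6579 + 1209/4 = -25107/4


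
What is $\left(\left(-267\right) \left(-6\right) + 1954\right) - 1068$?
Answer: $2488$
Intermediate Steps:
$\left(\left(-267\right) \left(-6\right) + 1954\right) - 1068 = \left(1602 + 1954\right) - 1068 = 3556 - 1068 = 2488$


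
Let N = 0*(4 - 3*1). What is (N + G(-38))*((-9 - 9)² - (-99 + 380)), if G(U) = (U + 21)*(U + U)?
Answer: 55556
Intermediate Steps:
N = 0 (N = 0*(4 - 3) = 0*1 = 0)
G(U) = 2*U*(21 + U) (G(U) = (21 + U)*(2*U) = 2*U*(21 + U))
(N + G(-38))*((-9 - 9)² - (-99 + 380)) = (0 + 2*(-38)*(21 - 38))*((-9 - 9)² - (-99 + 380)) = (0 + 2*(-38)*(-17))*((-18)² - 1*281) = (0 + 1292)*(324 - 281) = 1292*43 = 55556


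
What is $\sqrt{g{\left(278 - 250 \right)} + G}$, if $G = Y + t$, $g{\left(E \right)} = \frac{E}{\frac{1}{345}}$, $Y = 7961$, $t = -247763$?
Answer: $11 i \sqrt{1902} \approx 479.73 i$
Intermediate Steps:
$g{\left(E \right)} = 345 E$ ($g{\left(E \right)} = E \frac{1}{\frac{1}{345}} = E 345 = 345 E$)
$G = -239802$ ($G = 7961 - 247763 = -239802$)
$\sqrt{g{\left(278 - 250 \right)} + G} = \sqrt{345 \left(278 - 250\right) - 239802} = \sqrt{345 \cdot 28 - 239802} = \sqrt{9660 - 239802} = \sqrt{-230142} = 11 i \sqrt{1902}$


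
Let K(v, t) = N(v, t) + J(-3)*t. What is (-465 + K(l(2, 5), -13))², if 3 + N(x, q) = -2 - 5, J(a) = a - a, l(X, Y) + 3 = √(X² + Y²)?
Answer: 225625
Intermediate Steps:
l(X, Y) = -3 + √(X² + Y²)
J(a) = 0
N(x, q) = -10 (N(x, q) = -3 + (-2 - 5) = -3 - 7 = -10)
K(v, t) = -10 (K(v, t) = -10 + 0*t = -10 + 0 = -10)
(-465 + K(l(2, 5), -13))² = (-465 - 10)² = (-475)² = 225625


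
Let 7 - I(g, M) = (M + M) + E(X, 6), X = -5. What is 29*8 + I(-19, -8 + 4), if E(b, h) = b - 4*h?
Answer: 276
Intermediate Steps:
I(g, M) = 36 - 2*M (I(g, M) = 7 - ((M + M) + (-5 - 4*6)) = 7 - (2*M + (-5 - 24)) = 7 - (2*M - 29) = 7 - (-29 + 2*M) = 7 + (29 - 2*M) = 36 - 2*M)
29*8 + I(-19, -8 + 4) = 29*8 + (36 - 2*(-8 + 4)) = 232 + (36 - 2*(-4)) = 232 + (36 + 8) = 232 + 44 = 276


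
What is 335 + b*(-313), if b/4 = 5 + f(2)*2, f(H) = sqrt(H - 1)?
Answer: -8429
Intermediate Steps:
f(H) = sqrt(-1 + H)
b = 28 (b = 4*(5 + sqrt(-1 + 2)*2) = 4*(5 + sqrt(1)*2) = 4*(5 + 1*2) = 4*(5 + 2) = 4*7 = 28)
335 + b*(-313) = 335 + 28*(-313) = 335 - 8764 = -8429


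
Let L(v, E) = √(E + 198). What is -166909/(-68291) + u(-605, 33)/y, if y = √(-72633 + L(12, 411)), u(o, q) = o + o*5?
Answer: 166909/68291 + 3630*I/√(72633 - √609) ≈ 2.4441 + 13.471*I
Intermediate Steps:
L(v, E) = √(198 + E)
u(o, q) = 6*o (u(o, q) = o + 5*o = 6*o)
y = √(-72633 + √609) (y = √(-72633 + √(198 + 411)) = √(-72633 + √609) ≈ 269.46*I)
-166909/(-68291) + u(-605, 33)/y = -166909/(-68291) + (6*(-605))/(√(-72633 + √609)) = -166909*(-1/68291) - 3630/√(-72633 + √609) = 166909/68291 - 3630/√(-72633 + √609)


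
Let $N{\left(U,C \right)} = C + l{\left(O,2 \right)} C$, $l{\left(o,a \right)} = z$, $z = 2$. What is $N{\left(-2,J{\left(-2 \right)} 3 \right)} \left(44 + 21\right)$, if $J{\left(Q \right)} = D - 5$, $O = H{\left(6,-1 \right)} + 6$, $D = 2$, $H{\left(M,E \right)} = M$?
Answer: $-1755$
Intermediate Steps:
$O = 12$ ($O = 6 + 6 = 12$)
$l{\left(o,a \right)} = 2$
$J{\left(Q \right)} = -3$ ($J{\left(Q \right)} = 2 - 5 = -3$)
$N{\left(U,C \right)} = 3 C$ ($N{\left(U,C \right)} = C + 2 C = 3 C$)
$N{\left(-2,J{\left(-2 \right)} 3 \right)} \left(44 + 21\right) = 3 \left(\left(-3\right) 3\right) \left(44 + 21\right) = 3 \left(-9\right) 65 = \left(-27\right) 65 = -1755$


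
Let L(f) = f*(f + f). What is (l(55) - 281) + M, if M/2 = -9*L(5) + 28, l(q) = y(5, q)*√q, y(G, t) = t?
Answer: -1125 + 55*√55 ≈ -717.11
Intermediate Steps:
L(f) = 2*f² (L(f) = f*(2*f) = 2*f²)
l(q) = q^(3/2) (l(q) = q*√q = q^(3/2))
M = -844 (M = 2*(-18*5² + 28) = 2*(-18*25 + 28) = 2*(-9*50 + 28) = 2*(-450 + 28) = 2*(-422) = -844)
(l(55) - 281) + M = (55^(3/2) - 281) - 844 = (55*√55 - 281) - 844 = (-281 + 55*√55) - 844 = -1125 + 55*√55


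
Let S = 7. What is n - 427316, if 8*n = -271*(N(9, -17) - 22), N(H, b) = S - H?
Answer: -426503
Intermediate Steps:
N(H, b) = 7 - H
n = 813 (n = (-271*((7 - 1*9) - 22))/8 = (-271*((7 - 9) - 22))/8 = (-271*(-2 - 22))/8 = (-271*(-24))/8 = (⅛)*6504 = 813)
n - 427316 = 813 - 427316 = -426503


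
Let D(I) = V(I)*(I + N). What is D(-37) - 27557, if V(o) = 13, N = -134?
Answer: -29780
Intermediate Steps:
D(I) = -1742 + 13*I (D(I) = 13*(I - 134) = 13*(-134 + I) = -1742 + 13*I)
D(-37) - 27557 = (-1742 + 13*(-37)) - 27557 = (-1742 - 481) - 27557 = -2223 - 27557 = -29780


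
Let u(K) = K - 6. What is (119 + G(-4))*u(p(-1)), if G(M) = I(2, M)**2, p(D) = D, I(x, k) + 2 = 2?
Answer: -833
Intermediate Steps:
I(x, k) = 0 (I(x, k) = -2 + 2 = 0)
u(K) = -6 + K
G(M) = 0 (G(M) = 0**2 = 0)
(119 + G(-4))*u(p(-1)) = (119 + 0)*(-6 - 1) = 119*(-7) = -833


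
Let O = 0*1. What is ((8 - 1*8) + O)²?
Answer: 0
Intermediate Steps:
O = 0
((8 - 1*8) + O)² = ((8 - 1*8) + 0)² = ((8 - 8) + 0)² = (0 + 0)² = 0² = 0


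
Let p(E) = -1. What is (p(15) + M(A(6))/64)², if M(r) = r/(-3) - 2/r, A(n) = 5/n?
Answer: 36012001/33177600 ≈ 1.0854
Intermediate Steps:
M(r) = -2/r - r/3 (M(r) = r*(-⅓) - 2/r = -r/3 - 2/r = -2/r - r/3)
(p(15) + M(A(6))/64)² = (-1 + (-2/(5/6) - 5/(3*6))/64)² = (-1 + (-2/(5*(⅙)) - 5/(3*6))*(1/64))² = (-1 + (-2/⅚ - ⅓*⅚)*(1/64))² = (-1 + (-2*6/5 - 5/18)*(1/64))² = (-1 + (-12/5 - 5/18)*(1/64))² = (-1 - 241/90*1/64)² = (-1 - 241/5760)² = (-6001/5760)² = 36012001/33177600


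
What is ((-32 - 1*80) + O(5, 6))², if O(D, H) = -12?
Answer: 15376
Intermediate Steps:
((-32 - 1*80) + O(5, 6))² = ((-32 - 1*80) - 12)² = ((-32 - 80) - 12)² = (-112 - 12)² = (-124)² = 15376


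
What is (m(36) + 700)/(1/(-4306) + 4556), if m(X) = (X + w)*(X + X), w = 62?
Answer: 33397336/19618135 ≈ 1.7024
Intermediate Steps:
m(X) = 2*X*(62 + X) (m(X) = (X + 62)*(X + X) = (62 + X)*(2*X) = 2*X*(62 + X))
(m(36) + 700)/(1/(-4306) + 4556) = (2*36*(62 + 36) + 700)/(1/(-4306) + 4556) = (2*36*98 + 700)/(-1/4306 + 4556) = (7056 + 700)/(19618135/4306) = 7756*(4306/19618135) = 33397336/19618135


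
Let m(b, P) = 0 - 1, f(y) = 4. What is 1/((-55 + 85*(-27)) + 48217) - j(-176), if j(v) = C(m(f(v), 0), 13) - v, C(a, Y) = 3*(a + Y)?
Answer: -9723803/45867 ≈ -212.00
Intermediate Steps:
m(b, P) = -1
C(a, Y) = 3*Y + 3*a (C(a, Y) = 3*(Y + a) = 3*Y + 3*a)
j(v) = 36 - v (j(v) = (3*13 + 3*(-1)) - v = (39 - 3) - v = 36 - v)
1/((-55 + 85*(-27)) + 48217) - j(-176) = 1/((-55 + 85*(-27)) + 48217) - (36 - 1*(-176)) = 1/((-55 - 2295) + 48217) - (36 + 176) = 1/(-2350 + 48217) - 1*212 = 1/45867 - 212 = -9723803/45867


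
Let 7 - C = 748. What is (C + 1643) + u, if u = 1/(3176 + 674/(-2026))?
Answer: 2901690815/3216951 ≈ 902.00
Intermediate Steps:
C = -741 (C = 7 - 1*748 = 7 - 748 = -741)
u = 1013/3216951 (u = 1/(3176 + 674*(-1/2026)) = 1/(3176 - 337/1013) = 1/(3216951/1013) = 1013/3216951 ≈ 0.00031489)
(C + 1643) + u = (-741 + 1643) + 1013/3216951 = 902 + 1013/3216951 = 2901690815/3216951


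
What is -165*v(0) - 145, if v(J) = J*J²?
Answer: -145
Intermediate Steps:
v(J) = J³
-165*v(0) - 145 = -165*0³ - 145 = -165*0 - 145 = 0 - 145 = -145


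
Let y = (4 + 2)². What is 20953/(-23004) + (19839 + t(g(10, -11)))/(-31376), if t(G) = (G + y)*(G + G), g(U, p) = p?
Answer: -275286371/180443376 ≈ -1.5256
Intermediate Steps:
y = 36 (y = 6² = 36)
t(G) = 2*G*(36 + G) (t(G) = (G + 36)*(G + G) = (36 + G)*(2*G) = 2*G*(36 + G))
20953/(-23004) + (19839 + t(g(10, -11)))/(-31376) = 20953/(-23004) + (19839 + 2*(-11)*(36 - 11))/(-31376) = 20953*(-1/23004) + (19839 + 2*(-11)*25)*(-1/31376) = -20953/23004 + (19839 - 550)*(-1/31376) = -20953/23004 + 19289*(-1/31376) = -20953/23004 - 19289/31376 = -275286371/180443376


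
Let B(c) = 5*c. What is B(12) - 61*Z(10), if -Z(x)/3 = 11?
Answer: 2073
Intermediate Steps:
Z(x) = -33 (Z(x) = -3*11 = -33)
B(12) - 61*Z(10) = 5*12 - 61*(-33) = 60 + 2013 = 2073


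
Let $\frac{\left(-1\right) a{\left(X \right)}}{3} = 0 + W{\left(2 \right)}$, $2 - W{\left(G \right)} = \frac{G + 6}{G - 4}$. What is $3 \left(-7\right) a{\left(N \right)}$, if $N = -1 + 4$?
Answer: $378$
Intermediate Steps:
$N = 3$
$W{\left(G \right)} = 2 - \frac{6 + G}{-4 + G}$ ($W{\left(G \right)} = 2 - \frac{G + 6}{G - 4} = 2 - \frac{6 + G}{-4 + G}$)
$a{\left(X \right)} = -18$ ($a{\left(X \right)} = - 3 \left(0 + \frac{-14 + 2}{-4 + 2}\right) = - 3 \left(0 + \frac{1}{-2} \left(-12\right)\right) = - 3 \left(0 - -6\right) = - 3 \left(0 + 6\right) = \left(-3\right) 6 = -18$)
$3 \left(-7\right) a{\left(N \right)} = 3 \left(-7\right) \left(-18\right) = \left(-21\right) \left(-18\right) = 378$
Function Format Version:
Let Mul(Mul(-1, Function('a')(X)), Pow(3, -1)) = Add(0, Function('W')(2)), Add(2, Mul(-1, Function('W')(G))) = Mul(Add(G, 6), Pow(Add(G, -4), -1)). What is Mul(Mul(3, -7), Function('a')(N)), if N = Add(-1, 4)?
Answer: 378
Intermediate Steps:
N = 3
Function('W')(G) = Add(2, Mul(-1, Pow(Add(-4, G), -1), Add(6, G))) (Function('W')(G) = Add(2, Mul(-1, Mul(Add(G, 6), Pow(Add(G, -4), -1)))) = Add(2, Mul(-1, Mul(Add(6, G), Pow(Add(-4, G), -1)))) = Add(2, Mul(-1, Mul(Pow(Add(-4, G), -1), Add(6, G)))) = Add(2, Mul(-1, Pow(Add(-4, G), -1), Add(6, G))))
Function('a')(X) = -18 (Function('a')(X) = Mul(-3, Add(0, Mul(Pow(Add(-4, 2), -1), Add(-14, 2)))) = Mul(-3, Add(0, Mul(Pow(-2, -1), -12))) = Mul(-3, Add(0, Mul(Rational(-1, 2), -12))) = Mul(-3, Add(0, 6)) = Mul(-3, 6) = -18)
Mul(Mul(3, -7), Function('a')(N)) = Mul(Mul(3, -7), -18) = Mul(-21, -18) = 378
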